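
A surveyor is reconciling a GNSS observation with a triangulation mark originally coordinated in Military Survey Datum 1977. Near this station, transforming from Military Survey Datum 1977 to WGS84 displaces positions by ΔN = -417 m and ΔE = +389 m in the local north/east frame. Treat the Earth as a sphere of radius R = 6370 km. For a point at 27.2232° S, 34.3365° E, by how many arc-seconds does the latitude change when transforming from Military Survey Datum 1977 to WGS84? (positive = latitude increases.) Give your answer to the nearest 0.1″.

On a sphere of radius R, 1 rad of latitude = R, so Δφ = ΔN / R = -417.0 / 6370000 = -6.5463e-05 rad = -13.503″.

Δφ = -13.5″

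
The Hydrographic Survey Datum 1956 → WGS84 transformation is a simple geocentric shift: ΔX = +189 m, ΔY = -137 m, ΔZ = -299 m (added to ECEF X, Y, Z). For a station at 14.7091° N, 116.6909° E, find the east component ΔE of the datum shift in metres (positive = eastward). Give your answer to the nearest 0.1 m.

ΔE = -107.3 m

The local east axis at (φ, λ) is (−sin λ, cos λ, 0), so ΔE = −sin(116.6909°)·189 + cos(116.6909°)·(-137) = -107.32 m.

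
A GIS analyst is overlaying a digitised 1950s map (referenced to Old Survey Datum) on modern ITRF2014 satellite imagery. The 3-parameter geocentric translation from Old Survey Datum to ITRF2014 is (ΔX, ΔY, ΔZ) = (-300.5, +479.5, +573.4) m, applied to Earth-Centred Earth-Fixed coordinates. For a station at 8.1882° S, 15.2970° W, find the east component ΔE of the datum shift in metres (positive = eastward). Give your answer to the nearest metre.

ΔE = 383 m

The local east axis at (φ, λ) is (−sin λ, cos λ, 0), so ΔE = −sin(-15.2970°)·(-300.5) + cos(-15.2970°)·479.5 = 383.23 m.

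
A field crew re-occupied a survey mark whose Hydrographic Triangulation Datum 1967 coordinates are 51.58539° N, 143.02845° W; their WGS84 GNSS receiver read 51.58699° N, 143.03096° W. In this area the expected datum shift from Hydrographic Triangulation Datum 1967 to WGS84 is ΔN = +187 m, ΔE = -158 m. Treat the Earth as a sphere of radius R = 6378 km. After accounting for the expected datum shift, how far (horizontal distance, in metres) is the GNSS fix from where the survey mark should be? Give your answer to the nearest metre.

18 m

Observed coordinate differences: Δφ = +0.00160°, Δλ = -0.00251°.
Converting to metres (1° lat = 111317 m, cos φ = 0.621348): observed ΔN = 178.1 m, observed ΔE = -173.6 m.
Subtracting the expected shift leaves a residual of 178.1 − (187) = -8.9 m north and -173.6 − (-158) = -15.6 m east.
Residual distance = √((-8.9)² + (-15.6)²) = 18.0 m.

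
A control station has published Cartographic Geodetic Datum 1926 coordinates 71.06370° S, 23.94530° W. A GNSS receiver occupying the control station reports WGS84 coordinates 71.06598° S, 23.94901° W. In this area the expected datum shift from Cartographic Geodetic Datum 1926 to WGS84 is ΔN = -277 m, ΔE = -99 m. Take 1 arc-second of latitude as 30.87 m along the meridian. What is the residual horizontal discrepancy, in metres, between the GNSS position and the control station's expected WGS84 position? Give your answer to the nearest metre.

Observed coordinate differences: Δφ = -0.00228°, Δλ = -0.00371°.
Converting to metres (1° lat = 111132 m, cos φ = 0.324517): observed ΔN = -253.4 m, observed ΔE = -133.8 m.
Subtracting the expected shift leaves a residual of -253.4 − (-277) = 23.6 m north and -133.8 − (-99) = -34.8 m east.
Residual distance = √(23.6² + (-34.8)²) = 42.1 m.

42 m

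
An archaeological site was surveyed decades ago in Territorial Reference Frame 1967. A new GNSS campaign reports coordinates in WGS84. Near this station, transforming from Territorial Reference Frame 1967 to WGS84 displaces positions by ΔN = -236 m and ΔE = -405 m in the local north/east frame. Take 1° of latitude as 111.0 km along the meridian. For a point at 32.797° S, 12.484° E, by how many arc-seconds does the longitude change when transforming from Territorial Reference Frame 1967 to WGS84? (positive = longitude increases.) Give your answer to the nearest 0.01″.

At latitude -32.797°, cos φ = 0.840595.
1° of longitude at this latitude = 111.0 × cos φ = 93.31 km, so Δλ = -405.0 / 93306.0 = -0.0043406° = -15.626″.

Δλ = -15.63″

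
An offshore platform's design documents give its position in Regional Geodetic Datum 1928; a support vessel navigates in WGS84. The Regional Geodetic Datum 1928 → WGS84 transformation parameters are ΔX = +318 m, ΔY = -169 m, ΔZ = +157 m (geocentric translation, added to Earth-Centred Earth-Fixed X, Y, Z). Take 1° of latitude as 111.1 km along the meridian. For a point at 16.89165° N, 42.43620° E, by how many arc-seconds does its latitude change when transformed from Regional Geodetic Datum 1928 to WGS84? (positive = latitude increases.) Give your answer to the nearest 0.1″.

sin φ = 0.290563, cos φ = 0.956856, sin λ = 0.674769, cos λ = 0.738029.
North component: ΔN = −sin φ cos λ·ΔX − sin φ sin λ·ΔY + cos φ·ΔZ = −(0.290563)(0.738029)(318) − (0.290563)(0.674769)(-169) + (0.956856)(157) = 115.17 m.
1° of latitude spans 111100 m, so Δφ = 115.17 / 111100 × 3600 = 3.732″.

Δφ = 3.7″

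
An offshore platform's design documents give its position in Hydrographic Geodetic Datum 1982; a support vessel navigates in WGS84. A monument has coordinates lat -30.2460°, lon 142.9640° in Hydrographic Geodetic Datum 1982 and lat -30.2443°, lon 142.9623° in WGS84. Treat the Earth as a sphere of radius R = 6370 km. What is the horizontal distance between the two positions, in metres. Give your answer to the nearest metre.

Δφ = -30.2443° − -30.2460° = +0.0017°; Δλ = 142.9623° − 142.9640° = -0.0017°.
1° along a meridian = πR/180 = 111177 m.
ΔN = Δφ × 111177 = 189.0 m; ΔE = Δλ × 111177 × cos(-30.2460°) = -0.0017 × 111177 × 0.863871 = -163.3 m.
Distance = √(ΔE² + ΔN²) = √((-163.3)² + 189.0²) = 249.8 m.

250 m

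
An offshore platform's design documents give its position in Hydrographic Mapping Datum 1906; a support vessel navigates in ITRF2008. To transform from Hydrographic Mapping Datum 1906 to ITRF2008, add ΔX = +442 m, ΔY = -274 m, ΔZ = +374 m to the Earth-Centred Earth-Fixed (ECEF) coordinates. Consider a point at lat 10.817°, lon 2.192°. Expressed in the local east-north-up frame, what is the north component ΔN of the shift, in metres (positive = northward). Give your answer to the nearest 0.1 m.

ΔN = 286.4 m

At φ = 10.817°, λ = 2.192°: sin φ = 0.187673, cos φ = 0.982232, sin λ = 0.038248, cos λ = 0.999268.
ΔN = −sin φ cos λ·ΔX − sin φ sin λ·ΔY + cos φ·ΔZ = −(0.187673)(0.999268)(442) − (0.187673)(0.038248)(-274) + (0.982232)(374) = 286.43 m.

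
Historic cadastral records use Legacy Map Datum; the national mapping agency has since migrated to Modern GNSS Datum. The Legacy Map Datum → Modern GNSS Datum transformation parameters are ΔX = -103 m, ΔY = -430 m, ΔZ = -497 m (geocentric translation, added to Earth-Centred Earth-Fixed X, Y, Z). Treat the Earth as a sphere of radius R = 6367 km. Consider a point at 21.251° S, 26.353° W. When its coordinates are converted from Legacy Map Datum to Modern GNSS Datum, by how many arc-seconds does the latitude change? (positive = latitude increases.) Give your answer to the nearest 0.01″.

sin φ = -0.362454, cos φ = 0.932002, sin λ = -0.443900, cos λ = 0.896076.
North component: ΔN = −sin φ cos λ·ΔX − sin φ sin λ·ΔY + cos φ·ΔZ = −(-0.362454)(0.896076)(-103) − (-0.362454)(-0.443900)(-430) + (0.932002)(-497) = -427.47 m.
1° of latitude spans πR/180 = 111125 m, so Δφ = -427.47 / 111125 × 3600 = -13.848″.

Δφ = -13.85″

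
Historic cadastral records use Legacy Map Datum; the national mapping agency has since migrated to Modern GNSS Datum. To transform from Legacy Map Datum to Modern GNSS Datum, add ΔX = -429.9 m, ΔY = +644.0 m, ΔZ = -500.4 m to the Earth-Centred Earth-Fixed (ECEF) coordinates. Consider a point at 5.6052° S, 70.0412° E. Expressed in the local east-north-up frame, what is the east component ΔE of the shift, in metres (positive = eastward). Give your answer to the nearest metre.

ΔE = 624 m

The local east axis at (φ, λ) is (−sin λ, cos λ, 0), so ΔE = −sin(70.0412°)·(-429.9) + cos(70.0412°)·644.0 = 623.91 m.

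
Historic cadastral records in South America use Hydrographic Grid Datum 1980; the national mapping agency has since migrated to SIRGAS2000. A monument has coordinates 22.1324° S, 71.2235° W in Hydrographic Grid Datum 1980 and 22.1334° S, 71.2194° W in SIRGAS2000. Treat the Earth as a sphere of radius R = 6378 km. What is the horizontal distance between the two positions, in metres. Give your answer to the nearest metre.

437 m

Δφ = -22.1334° − -22.1324° = -0.0010°; Δλ = -71.2194° − -71.2235° = +0.0041°.
1° along a meridian = πR/180 = 111317 m.
ΔN = Δφ × 111317 = -111.3 m; ΔE = Δλ × 111317 × cos(-22.1324°) = +0.0041 × 111317 × 0.926316 = 422.8 m.
Distance = √(ΔE² + ΔN²) = √(422.8² + (-111.3)²) = 437.2 m.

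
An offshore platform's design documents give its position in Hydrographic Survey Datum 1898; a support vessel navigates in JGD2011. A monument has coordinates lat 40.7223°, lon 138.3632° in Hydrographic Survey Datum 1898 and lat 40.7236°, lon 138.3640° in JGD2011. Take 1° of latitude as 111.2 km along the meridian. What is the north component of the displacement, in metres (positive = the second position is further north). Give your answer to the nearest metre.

Δφ = 40.7236° − 40.7223° = +0.0013°; Δλ = 138.3640° − 138.3632° = +0.0008°.
ΔN = Δφ × 111200 = 144.6 m; ΔE = Δλ × 111200 × cos(40.7223°) = +0.0008 × 111200 × 0.757880 = 67.4 m.

ΔN = 145 m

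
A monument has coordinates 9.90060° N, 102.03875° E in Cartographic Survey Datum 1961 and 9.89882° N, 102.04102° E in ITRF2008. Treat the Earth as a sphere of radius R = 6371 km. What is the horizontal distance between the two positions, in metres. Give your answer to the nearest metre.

Δφ = 9.89882° − 9.90060° = -0.00178°; Δλ = 102.04102° − 102.03875° = +0.00227°.
1° along a meridian = πR/180 = 111195 m.
ΔN = Δφ × 111195 = -197.9 m; ΔE = Δλ × 111195 × cos(9.90060°) = +0.00227 × 111195 × 0.985108 = 248.7 m.
Distance = √(ΔE² + ΔN²) = √(248.7² + (-197.9)²) = 317.8 m.

318 m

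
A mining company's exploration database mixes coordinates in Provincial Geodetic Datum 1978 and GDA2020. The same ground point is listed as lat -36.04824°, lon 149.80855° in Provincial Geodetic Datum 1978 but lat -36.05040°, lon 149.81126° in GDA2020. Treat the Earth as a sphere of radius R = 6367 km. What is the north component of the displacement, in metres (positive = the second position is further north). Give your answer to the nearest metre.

ΔN = -240 m

Δφ = -36.05040° − -36.04824° = -0.00216°; Δλ = 149.81126° − 149.80855° = +0.00271°.
1° along a meridian = πR/180 = 111125 m.
ΔN = Δφ × 111125 = -240.0 m; ΔE = Δλ × 111125 × cos(-36.04824°) = +0.00271 × 111125 × 0.808522 = 243.5 m.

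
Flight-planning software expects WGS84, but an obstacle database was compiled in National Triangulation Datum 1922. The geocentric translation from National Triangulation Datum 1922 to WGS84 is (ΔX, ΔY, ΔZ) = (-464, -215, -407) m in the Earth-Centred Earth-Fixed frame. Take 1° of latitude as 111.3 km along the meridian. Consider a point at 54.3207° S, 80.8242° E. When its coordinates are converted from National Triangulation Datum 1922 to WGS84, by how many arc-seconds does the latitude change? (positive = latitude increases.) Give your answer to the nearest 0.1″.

sin φ = -0.812294, cos φ = 0.583248, sin λ = 0.987204, cos λ = 0.159464.
North component: ΔN = −sin φ cos λ·ΔX − sin φ sin λ·ΔY + cos φ·ΔZ = −(-0.812294)(0.159464)(-464) − (-0.812294)(0.987204)(-215) + (0.583248)(-407) = -469.89 m.
1° of latitude spans 111300 m, so Δφ = -469.89 / 111300 × 3600 = -15.199″.

Δφ = -15.2″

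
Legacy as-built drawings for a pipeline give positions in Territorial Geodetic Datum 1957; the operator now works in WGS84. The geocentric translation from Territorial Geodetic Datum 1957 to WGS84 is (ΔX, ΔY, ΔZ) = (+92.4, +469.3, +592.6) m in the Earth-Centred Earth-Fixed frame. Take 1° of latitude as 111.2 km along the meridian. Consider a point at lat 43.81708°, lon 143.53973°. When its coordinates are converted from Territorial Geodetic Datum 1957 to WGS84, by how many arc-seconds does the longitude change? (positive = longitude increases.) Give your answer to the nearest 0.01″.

Δλ = -19.40″

sin φ = 0.692358, cos φ = 0.721554, sin λ = 0.594265, cos λ = -0.804269.
East component: ΔE = −sin λ·ΔX + cos λ·ΔY = −(0.594265)(92.4) + (-0.804269)(469.3) = -432.35 m.
1° of latitude spans 111200 m; at latitude φ, 1° of longitude spans that × cos φ = 80236.8 m, so Δλ = -432.35 / 80236.8 × 3600 = -19.398″.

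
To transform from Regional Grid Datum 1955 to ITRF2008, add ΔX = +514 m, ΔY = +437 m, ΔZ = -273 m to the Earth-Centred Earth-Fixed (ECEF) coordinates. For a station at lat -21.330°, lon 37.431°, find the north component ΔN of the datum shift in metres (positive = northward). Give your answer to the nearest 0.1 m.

ΔN = -9.2 m

At φ = -21.330°, λ = 37.431°: sin φ = -0.363739, cos φ = 0.931501, sin λ = 0.607806, cos λ = 0.794086.
ΔN = −sin φ cos λ·ΔX − sin φ sin λ·ΔY + cos φ·ΔZ = −(-0.363739)(0.794086)(514) − (-0.363739)(0.607806)(437) + (0.931501)(-273) = -9.22 m.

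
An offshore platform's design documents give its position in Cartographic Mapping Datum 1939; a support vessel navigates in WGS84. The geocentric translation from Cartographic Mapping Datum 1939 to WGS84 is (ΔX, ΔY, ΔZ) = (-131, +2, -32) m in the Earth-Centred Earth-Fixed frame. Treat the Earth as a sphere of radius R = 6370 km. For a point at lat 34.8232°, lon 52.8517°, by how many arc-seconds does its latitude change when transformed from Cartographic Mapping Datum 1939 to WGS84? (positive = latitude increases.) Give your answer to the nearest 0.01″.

sin φ = 0.571046, cos φ = 0.820918, sin λ = 0.797075, cos λ = 0.603880.
North component: ΔN = −sin φ cos λ·ΔX − sin φ sin λ·ΔY + cos φ·ΔZ = −(0.571046)(0.603880)(-131) − (0.571046)(0.797075)(2) + (0.820918)(-32) = 17.99 m.
1° of latitude spans πR/180 = 111177 m, so Δφ = 17.99 / 111177 × 3600 = 0.583″.

Δφ = 0.58″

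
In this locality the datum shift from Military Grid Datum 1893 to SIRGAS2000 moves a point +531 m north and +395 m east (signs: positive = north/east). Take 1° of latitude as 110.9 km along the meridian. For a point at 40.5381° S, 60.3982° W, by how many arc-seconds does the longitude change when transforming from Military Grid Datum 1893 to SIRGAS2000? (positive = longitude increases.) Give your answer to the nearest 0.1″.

Δλ = 16.9″

At latitude -40.5381°, cos φ = 0.759974.
1° of longitude at this latitude = 110.9 × cos φ = 84.28 km, so Δλ = 395.0 / 84281.1 = 0.0046867° = 16.872″.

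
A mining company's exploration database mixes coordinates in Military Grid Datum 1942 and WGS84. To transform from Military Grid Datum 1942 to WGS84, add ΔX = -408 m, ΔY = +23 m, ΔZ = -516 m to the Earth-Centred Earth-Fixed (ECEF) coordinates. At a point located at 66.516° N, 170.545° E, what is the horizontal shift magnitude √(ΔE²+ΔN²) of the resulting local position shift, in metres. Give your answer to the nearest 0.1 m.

The local east axis at (φ, λ) is (−sin λ, cos λ, 0), so ΔE = −sin(170.545°)·(-408) + cos(170.545°)·23 = 44.34 m.
The local north axis is (−sin φ cos λ, −sin φ sin λ, cos φ), giving ΔN = -369.122 − 3.465 − 205.622 = -578.21 m.
Horizontal magnitude = √(ΔE² + ΔN²) = √(44.34² + (-578.21)²) = 579.91 m.

579.9 m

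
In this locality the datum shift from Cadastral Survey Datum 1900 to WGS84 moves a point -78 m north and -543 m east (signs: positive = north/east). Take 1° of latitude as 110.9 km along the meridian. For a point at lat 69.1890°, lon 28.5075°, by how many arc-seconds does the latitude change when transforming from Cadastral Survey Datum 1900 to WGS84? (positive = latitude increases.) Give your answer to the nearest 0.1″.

1° of latitude = 110.9 km, so Δφ = -78.0 / 110900 = -0.0007033° = -2.532″.

Δφ = -2.5″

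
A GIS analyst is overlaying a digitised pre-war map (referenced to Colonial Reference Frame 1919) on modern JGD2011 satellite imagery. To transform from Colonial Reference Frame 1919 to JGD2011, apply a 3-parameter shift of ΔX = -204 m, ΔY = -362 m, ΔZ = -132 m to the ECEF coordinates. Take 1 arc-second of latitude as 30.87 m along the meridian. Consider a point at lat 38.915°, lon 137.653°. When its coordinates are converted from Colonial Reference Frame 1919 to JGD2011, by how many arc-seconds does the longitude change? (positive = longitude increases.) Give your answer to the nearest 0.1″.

sin φ = 0.628167, cos φ = 0.778079, sin λ = 0.673619, cos λ = -0.739079.
East component: ΔE = −sin λ·ΔX + cos λ·ΔY = −(0.673619)(-204) + (-0.739079)(-362) = 404.96 m.
1° of latitude spans 3600 × 30.87 = 111132 m; at latitude φ, 1° of longitude spans that × cos φ = 86469.4 m, so Δλ = 404.96 / 86469.4 × 3600 = 16.860″.

Δλ = 16.9″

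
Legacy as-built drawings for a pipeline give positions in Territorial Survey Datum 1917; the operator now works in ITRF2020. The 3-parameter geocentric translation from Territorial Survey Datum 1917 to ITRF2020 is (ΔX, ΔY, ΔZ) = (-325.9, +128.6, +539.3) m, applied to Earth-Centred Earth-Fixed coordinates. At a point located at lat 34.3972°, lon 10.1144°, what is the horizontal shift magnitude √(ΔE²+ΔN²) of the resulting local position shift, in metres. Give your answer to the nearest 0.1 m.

At φ = 34.3972°, λ = 10.1144°: sin φ = 0.564927, cos φ = 0.825141, sin λ = 0.175614, cos λ = 0.984459.
ΔE = −sin λ·ΔX + cos λ·ΔY = −(0.175614)·(-325.9) + (0.984459)·(128.6) = 183.83 m.
ΔN = −sin φ cos λ·ΔX − sin φ sin λ·ΔY + cos φ·ΔZ = −(0.564927)(0.984459)(-325.9) − (0.564927)(0.175614)(128.6) + (0.825141)(539.3) = 613.49 m.
Horizontal magnitude = √(ΔE² + ΔN²) = √(183.83² + 613.49²) = 640.44 m.

640.4 m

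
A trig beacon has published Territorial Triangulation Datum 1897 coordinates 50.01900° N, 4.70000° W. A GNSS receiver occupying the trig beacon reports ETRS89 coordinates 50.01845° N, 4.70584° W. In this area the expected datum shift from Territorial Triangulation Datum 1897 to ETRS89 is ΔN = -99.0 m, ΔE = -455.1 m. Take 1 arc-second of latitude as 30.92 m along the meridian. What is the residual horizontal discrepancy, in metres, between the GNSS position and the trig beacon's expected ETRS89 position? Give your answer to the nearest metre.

53 m

Observed coordinate differences: Δφ = -0.00055°, Δλ = -0.00584°.
Converting to metres (1° lat = 111312 m, cos φ = 0.642534): observed ΔN = -61.2 m, observed ΔE = -417.7 m.
Subtracting the expected shift leaves a residual of -61.2 − (-99.0) = 37.8 m north and -417.7 − (-455.1) = 37.4 m east.
Residual distance = √(37.8² + 37.4²) = 53.2 m.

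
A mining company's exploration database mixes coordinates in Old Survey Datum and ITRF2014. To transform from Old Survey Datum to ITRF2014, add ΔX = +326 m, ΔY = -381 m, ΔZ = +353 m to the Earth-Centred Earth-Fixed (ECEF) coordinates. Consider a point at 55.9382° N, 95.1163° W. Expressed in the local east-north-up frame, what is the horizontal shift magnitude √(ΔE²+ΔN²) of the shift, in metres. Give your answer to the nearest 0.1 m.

370.4 m

The local east axis at (φ, λ) is (−sin λ, cos λ, 0), so ΔE = −sin(-95.1163°)·326 + cos(-95.1163°)·(-381) = 358.68 m.
The local north axis is (−sin φ cos λ, −sin φ sin λ, cos φ), giving ΔN = 24.084 − 314.376 + 197.711 = -92.58 m.
Horizontal magnitude = √(ΔE² + ΔN²) = √(358.68² + (-92.58)²) = 370.43 m.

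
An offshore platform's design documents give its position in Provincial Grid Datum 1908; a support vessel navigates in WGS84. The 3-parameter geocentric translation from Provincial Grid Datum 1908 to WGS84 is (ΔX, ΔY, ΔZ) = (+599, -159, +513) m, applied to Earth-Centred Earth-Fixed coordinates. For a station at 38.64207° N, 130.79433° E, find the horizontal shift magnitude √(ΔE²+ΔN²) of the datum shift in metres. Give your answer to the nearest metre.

801 m

The local east axis at (φ, λ) is (−sin λ, cos λ, 0), so ΔE = −sin(130.79433°)·599 + cos(130.79433°)·(-159) = -349.60 m.
The local north axis is (−sin φ cos λ, −sin φ sin λ, cos φ), giving ΔN = 244.382 + 75.167 + 400.685 = 720.23 m.
Horizontal magnitude = √(ΔE² + ΔN²) = √((-349.60)² + 720.23²) = 800.60 m.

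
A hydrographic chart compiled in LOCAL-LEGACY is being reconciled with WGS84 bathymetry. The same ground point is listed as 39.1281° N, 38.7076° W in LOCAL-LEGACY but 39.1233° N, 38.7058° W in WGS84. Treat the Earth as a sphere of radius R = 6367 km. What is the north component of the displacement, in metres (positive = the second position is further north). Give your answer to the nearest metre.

Δφ = 39.1233° − 39.1281° = -0.0048°; Δλ = -38.7058° − -38.7076° = +0.0018°.
1° along a meridian = πR/180 = 111125 m.
ΔN = Δφ × 111125 = -533.4 m; ΔE = Δλ × 111125 × cos(39.1281°) = +0.0018 × 111125 × 0.775737 = 155.2 m.

ΔN = -533 m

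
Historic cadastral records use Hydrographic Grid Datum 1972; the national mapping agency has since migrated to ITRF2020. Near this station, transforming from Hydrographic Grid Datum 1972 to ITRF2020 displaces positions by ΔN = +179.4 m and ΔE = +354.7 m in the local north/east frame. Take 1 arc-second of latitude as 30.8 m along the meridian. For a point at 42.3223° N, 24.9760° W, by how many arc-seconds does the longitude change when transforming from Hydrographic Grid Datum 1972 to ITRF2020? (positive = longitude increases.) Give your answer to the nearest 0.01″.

At latitude 42.3223°, cos φ = 0.739369.
1″ of longitude at this latitude = 30.80 × cos φ = 22.7726 m, so Δλ = 354.7 / 22.7726 = 15.576″.

Δλ = 15.58″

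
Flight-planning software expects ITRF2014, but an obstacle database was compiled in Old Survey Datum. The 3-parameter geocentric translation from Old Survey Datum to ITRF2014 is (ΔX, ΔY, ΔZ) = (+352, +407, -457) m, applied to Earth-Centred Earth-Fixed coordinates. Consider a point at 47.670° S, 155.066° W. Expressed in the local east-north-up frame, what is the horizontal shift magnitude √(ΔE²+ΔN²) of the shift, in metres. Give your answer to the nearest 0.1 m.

At φ = -47.670°, λ = -155.066°: sin φ = -0.739279, cos φ = 0.673400, sin λ = -0.421574, cos λ = -0.906794.
ΔE = −sin λ·ΔX + cos λ·ΔY = −(-0.421574)·(352) + (-0.906794)·(407) = -220.67 m.
ΔN = −sin φ cos λ·ΔX − sin φ sin λ·ΔY + cos φ·ΔZ = −(-0.739279)(-0.906794)(352) − (-0.739279)(-0.421574)(407) + (0.673400)(-457) = -670.56 m.
Horizontal magnitude = √(ΔE² + ΔN²) = √((-220.67)² + (-670.56)²) = 705.94 m.

705.9 m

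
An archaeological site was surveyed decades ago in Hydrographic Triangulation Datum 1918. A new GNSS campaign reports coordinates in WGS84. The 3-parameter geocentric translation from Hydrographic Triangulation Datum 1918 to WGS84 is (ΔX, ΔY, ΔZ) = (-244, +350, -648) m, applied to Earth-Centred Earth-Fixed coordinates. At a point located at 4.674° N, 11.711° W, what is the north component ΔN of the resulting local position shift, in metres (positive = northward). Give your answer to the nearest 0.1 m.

At φ = 4.674°, λ = -11.711°: sin φ = 0.081486, cos φ = 0.996674, sin λ = -0.202975, cos λ = 0.979184.
ΔN = −sin φ cos λ·ΔX − sin φ sin λ·ΔY + cos φ·ΔZ = −(0.081486)(0.979184)(-244) − (0.081486)(-0.202975)(350) + (0.996674)(-648) = -620.59 m.

ΔN = -620.6 m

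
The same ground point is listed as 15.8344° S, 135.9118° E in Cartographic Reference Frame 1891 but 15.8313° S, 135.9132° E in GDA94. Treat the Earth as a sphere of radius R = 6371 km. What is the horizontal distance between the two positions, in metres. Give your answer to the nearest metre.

Δφ = -15.8313° − -15.8344° = +0.0031°; Δλ = 135.9132° − 135.9118° = +0.0014°.
1° along a meridian = πR/180 = 111195 m.
ΔN = Δφ × 111195 = 344.7 m; ΔE = Δλ × 111195 × cos(-15.8344°) = +0.0014 × 111195 × 0.962054 = 149.8 m.
Distance = √(ΔE² + ΔN²) = √(149.8² + 344.7²) = 375.8 m.

376 m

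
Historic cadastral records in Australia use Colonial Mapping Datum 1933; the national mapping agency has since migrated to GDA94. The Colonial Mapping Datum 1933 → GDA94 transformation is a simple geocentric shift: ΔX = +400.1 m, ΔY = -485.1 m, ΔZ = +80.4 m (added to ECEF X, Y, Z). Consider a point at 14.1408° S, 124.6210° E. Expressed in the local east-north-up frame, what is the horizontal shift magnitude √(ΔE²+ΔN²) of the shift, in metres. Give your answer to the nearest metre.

The local east axis at (φ, λ) is (−sin λ, cos λ, 0), so ΔE = −sin(124.6210°)·400.1 + cos(124.6210°)·(-485.1) = -53.65 m.
The local north axis is (−sin φ cos λ, −sin φ sin λ, cos φ), giving ΔN = -55.534 − 97.527 + 77.964 = -75.10 m.
Horizontal magnitude = √(ΔE² + ΔN²) = √((-53.65)² + (-75.10)²) = 92.29 m.

92 m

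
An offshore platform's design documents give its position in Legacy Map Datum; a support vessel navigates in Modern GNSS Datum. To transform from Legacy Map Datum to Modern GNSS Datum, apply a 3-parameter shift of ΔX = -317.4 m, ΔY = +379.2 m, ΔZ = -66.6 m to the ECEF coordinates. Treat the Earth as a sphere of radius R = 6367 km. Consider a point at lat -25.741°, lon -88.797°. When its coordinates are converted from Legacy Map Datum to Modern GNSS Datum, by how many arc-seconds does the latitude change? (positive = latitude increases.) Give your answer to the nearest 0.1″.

sin φ = -0.434304, cos φ = 0.900766, sin λ = -0.999780, cos λ = 0.020995.
North component: ΔN = −sin φ cos λ·ΔX − sin φ sin λ·ΔY + cos φ·ΔZ = −(-0.434304)(0.020995)(-317.4) − (-0.434304)(-0.999780)(379.2) + (0.900766)(-66.6) = -227.54 m.
1° of latitude spans πR/180 = 111125 m, so Δφ = -227.54 / 111125 × 3600 = -7.371″.

Δφ = -7.4″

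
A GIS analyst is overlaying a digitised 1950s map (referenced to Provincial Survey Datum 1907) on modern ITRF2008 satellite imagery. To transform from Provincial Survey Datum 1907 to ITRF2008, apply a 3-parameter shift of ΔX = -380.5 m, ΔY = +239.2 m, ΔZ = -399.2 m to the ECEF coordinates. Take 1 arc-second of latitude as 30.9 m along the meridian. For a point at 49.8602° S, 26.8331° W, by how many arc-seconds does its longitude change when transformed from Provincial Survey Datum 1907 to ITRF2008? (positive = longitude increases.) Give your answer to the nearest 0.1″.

Δλ = 2.1″

sin φ = -0.764474, cos φ = 0.644655, sin λ = -0.451393, cos λ = 0.892325.
East component: ΔE = −sin λ·ΔX + cos λ·ΔY = −(-0.451393)(-380.5) + (0.892325)(239.2) = 41.69 m.
1° of latitude spans 3600 × 30.90 = 111240 m; at latitude φ, 1° of longitude spans that × cos φ = 71711.4 m, so Δλ = 41.69 / 71711.4 × 3600 = 2.093″.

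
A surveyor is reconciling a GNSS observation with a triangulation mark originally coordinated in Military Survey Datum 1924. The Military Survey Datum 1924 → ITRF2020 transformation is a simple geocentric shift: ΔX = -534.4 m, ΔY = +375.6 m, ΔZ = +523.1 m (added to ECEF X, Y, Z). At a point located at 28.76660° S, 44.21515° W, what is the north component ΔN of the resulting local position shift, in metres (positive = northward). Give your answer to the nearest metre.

The local north axis is (−sin φ cos λ, −sin φ sin λ, cos φ), giving ΔN = -184.325 − 126.050 + 458.543 = 148.17 m.

ΔN = 148 m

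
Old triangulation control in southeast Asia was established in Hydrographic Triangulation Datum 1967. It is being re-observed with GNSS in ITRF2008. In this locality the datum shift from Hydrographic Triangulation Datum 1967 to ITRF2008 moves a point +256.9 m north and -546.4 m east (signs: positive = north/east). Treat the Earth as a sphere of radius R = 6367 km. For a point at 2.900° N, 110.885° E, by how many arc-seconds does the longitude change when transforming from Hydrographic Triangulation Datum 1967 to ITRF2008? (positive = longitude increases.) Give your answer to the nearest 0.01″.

At latitude 2.900°, cos φ = 0.998719.
One radian of longitude at latitude φ spans R cos φ, so Δλ = ΔE / (R cos φ) = -546.4 / (6367000 × 0.998719) = -8.5928e-05 rad = -17.724″.

Δλ = -17.72″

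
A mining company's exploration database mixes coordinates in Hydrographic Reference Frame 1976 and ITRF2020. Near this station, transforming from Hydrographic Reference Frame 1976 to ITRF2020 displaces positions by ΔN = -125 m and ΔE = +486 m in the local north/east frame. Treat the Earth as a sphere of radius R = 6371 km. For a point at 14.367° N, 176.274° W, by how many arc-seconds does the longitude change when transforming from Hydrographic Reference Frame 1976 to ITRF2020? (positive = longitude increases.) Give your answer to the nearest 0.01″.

Δλ = 16.24″

At latitude 14.367°, cos φ = 0.968726.
One radian of longitude at latitude φ spans R cos φ, so Δλ = ΔE / (R cos φ) = 486.0 / (6371000 × 0.968726) = 7.8746e-05 rad = 16.242″.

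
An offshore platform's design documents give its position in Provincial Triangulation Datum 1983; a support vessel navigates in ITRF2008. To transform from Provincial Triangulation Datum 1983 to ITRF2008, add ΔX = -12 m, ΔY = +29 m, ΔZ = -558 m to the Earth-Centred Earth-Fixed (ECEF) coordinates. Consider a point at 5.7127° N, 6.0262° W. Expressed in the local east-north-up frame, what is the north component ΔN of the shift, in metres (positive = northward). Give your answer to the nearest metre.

The local north axis is (−sin φ cos λ, −sin φ sin λ, cos φ), giving ΔN = 1.188 + 0.303 − 555.229 = -553.74 m.

ΔN = -554 m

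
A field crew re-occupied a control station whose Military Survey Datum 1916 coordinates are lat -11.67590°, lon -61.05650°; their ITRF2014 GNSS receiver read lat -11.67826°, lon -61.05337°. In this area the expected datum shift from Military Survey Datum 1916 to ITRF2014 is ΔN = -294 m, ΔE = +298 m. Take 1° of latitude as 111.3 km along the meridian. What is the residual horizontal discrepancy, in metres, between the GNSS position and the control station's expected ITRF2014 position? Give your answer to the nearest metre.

Observed coordinate differences: Δφ = -0.00236°, Δλ = +0.00313°.
Converting to metres (1° lat = 111300 m, cos φ = 0.979308): observed ΔN = -262.7 m, observed ΔE = 341.2 m.
Subtracting the expected shift leaves a residual of -262.7 − (-294) = 31.3 m north and 341.2 − (298) = 43.2 m east.
Residual distance = √(31.3² + 43.2²) = 53.3 m.

53 m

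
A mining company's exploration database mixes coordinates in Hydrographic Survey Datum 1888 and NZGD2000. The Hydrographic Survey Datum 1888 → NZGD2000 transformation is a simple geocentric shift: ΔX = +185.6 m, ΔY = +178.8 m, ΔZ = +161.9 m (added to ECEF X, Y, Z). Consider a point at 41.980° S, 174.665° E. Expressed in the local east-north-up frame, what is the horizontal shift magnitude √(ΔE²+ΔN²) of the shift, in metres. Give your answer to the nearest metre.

At φ = -41.980°, λ = 174.665°: sin φ = -0.668871, cos φ = 0.743378, sin λ = 0.092979, cos λ = -0.995668.
ΔE = −sin λ·ΔX + cos λ·ΔY = −(0.092979)·(185.6) + (-0.995668)·(178.8) = -195.28 m.
ΔN = −sin φ cos λ·ΔX − sin φ sin λ·ΔY + cos φ·ΔZ = −(-0.668871)(-0.995668)(185.6) − (-0.668871)(0.092979)(178.8) + (0.743378)(161.9) = 7.87 m.
Horizontal magnitude = √(ΔE² + ΔN²) = √((-195.28)² + 7.87²) = 195.44 m.

195 m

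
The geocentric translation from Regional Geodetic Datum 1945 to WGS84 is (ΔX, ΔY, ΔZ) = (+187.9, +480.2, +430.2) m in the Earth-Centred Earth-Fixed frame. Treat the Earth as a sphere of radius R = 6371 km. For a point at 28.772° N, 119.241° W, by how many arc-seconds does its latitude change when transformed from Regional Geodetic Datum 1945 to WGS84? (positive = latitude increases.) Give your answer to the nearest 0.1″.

sin φ = 0.481325, cos φ = 0.876542, sin λ = -0.872573, cos λ = -0.488484.
North component: ΔN = −sin φ cos λ·ΔX − sin φ sin λ·ΔY + cos φ·ΔZ = −(0.481325)(-0.488484)(187.9) − (0.481325)(-0.872573)(480.2) + (0.876542)(430.2) = 622.95 m.
1° of latitude spans πR/180 = 111195 m, so Δφ = 622.95 / 111195 × 3600 = 20.168″.

Δφ = 20.2″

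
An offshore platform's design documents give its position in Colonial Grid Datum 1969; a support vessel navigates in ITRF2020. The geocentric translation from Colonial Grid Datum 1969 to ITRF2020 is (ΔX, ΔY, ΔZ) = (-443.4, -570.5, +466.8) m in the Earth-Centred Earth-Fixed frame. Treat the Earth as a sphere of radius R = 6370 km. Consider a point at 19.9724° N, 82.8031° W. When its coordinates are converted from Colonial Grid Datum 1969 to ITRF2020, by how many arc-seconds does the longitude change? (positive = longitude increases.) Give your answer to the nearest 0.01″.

Δλ = -17.62″

sin φ = 0.341567, cos φ = 0.939857, sin λ = -0.992121, cos λ = 0.125280.
East component: ΔE = −sin λ·ΔX + cos λ·ΔY = −(-0.992121)(-443.4) + (0.125280)(-570.5) = -511.38 m.
1° of latitude spans πR/180 = 111177 m; at latitude φ, 1° of longitude spans that × cos φ = 104491.0 m, so Δλ = -511.38 / 104491.0 × 3600 = -17.618″.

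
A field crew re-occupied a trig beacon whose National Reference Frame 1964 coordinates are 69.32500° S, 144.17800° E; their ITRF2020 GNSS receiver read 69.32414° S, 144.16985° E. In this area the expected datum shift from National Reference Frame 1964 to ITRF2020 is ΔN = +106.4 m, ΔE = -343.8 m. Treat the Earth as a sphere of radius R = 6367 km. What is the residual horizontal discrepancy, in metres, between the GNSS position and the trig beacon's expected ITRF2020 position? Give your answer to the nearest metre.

Observed coordinate differences: Δφ = +0.00086°, Δλ = -0.00815°.
Converting to metres (1° lat = 111125 m, cos φ = 0.353067): observed ΔN = 95.6 m, observed ΔE = -319.8 m.
Subtracting the expected shift leaves a residual of 95.6 − (106.4) = -10.8 m north and -319.8 − (-343.8) = 24.0 m east.
Residual distance = √((-10.8)² + 24.0²) = 26.4 m.

26 m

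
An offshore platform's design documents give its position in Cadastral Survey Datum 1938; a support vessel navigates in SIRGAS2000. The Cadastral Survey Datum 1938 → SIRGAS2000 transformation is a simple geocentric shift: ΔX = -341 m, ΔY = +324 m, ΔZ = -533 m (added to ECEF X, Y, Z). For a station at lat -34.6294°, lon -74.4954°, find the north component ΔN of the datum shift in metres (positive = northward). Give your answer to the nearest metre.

The local north axis is (−sin φ cos λ, −sin φ sin λ, cos φ), giving ΔN = -51.800 − 177.418 − 438.576 = -667.79 m.

ΔN = -668 m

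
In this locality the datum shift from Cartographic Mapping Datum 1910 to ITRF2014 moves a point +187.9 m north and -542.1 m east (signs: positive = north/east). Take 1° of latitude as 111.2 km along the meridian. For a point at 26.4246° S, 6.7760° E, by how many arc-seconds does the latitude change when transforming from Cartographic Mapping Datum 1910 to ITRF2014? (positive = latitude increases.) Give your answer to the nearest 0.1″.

1° of latitude = 111.2 km, so Δφ = 187.9 / 111200 = 0.0016897° = 6.083″.

Δφ = 6.1″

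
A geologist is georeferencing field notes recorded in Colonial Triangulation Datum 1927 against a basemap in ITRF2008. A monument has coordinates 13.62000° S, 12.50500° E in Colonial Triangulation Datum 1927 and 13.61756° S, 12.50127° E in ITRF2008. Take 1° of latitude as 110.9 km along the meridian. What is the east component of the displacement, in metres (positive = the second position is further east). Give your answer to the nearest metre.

Δφ = -13.61756° − -13.62000° = +0.00244°; Δλ = 12.50127° − 12.50500° = -0.00373°.
ΔN = Δφ × 110900 = 270.6 m; ΔE = Δλ × 110900 × cos(-13.62000°) = -0.00373 × 110900 × 0.971879 = -402.0 m.

ΔE = -402 m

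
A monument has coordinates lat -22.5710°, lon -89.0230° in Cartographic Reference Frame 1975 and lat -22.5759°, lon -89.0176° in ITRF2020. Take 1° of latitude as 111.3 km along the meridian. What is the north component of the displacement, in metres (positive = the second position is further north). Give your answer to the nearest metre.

Δφ = -22.5759° − -22.5710° = -0.0049°; Δλ = -89.0176° − -89.0230° = +0.0054°.
ΔN = Δφ × 111300 = -545.4 m; ΔE = Δλ × 111300 × cos(-22.5710°) = +0.0054 × 111300 × 0.923405 = 555.0 m.

ΔN = -545 m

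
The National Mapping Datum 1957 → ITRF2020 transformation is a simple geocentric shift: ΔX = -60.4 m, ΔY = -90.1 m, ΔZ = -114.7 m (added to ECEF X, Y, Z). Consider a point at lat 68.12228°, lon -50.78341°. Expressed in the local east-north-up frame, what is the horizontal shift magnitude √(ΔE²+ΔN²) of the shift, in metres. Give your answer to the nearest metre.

The local east axis at (φ, λ) is (−sin λ, cos λ, 0), so ΔE = −sin(-50.78341°)·(-60.4) + cos(-50.78341°)·(-90.1) = -103.76 m.
The local north axis is (−sin φ cos λ, −sin φ sin λ, cos φ), giving ΔN = 35.438 − 64.779 − 42.740 = -72.08 m.
Horizontal magnitude = √(ΔE² + ΔN²) = √((-103.76)² + (-72.08)²) = 126.34 m.

126 m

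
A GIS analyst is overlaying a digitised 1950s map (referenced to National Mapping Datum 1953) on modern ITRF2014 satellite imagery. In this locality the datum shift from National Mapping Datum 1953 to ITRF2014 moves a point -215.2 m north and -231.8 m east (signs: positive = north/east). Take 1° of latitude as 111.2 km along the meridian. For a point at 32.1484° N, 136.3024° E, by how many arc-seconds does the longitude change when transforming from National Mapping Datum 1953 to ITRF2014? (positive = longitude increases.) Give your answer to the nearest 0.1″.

Δλ = -8.9″

At latitude 32.1484°, cos φ = 0.846673.
1° of longitude at this latitude = 111.2 × cos φ = 94.15 km, so Δλ = -231.8 / 94150.0 = -0.0024620° = -8.863″.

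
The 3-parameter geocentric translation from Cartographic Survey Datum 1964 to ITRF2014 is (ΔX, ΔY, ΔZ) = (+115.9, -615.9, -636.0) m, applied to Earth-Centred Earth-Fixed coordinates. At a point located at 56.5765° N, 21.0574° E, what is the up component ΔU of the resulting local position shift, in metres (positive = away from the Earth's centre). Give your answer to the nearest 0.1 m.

The local up (radial) axis is (cos φ cos λ, cos φ sin λ, sin φ), giving ΔU = 59.577 − 121.894 − 530.820 = -593.14 m.

ΔU = -593.1 m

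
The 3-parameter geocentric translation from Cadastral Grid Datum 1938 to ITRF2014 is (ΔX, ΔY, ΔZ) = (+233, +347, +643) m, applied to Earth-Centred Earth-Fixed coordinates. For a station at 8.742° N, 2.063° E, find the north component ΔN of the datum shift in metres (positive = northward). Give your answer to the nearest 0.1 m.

At φ = 8.742°, λ = 2.063°: sin φ = 0.151985, cos φ = 0.988383, sin λ = 0.035998, cos λ = 0.999352.
ΔN = −sin φ cos λ·ΔX − sin φ sin λ·ΔY + cos φ·ΔZ = −(0.151985)(0.999352)(233) − (0.151985)(0.035998)(347) + (0.988383)(643) = 598.24 m.

ΔN = 598.2 m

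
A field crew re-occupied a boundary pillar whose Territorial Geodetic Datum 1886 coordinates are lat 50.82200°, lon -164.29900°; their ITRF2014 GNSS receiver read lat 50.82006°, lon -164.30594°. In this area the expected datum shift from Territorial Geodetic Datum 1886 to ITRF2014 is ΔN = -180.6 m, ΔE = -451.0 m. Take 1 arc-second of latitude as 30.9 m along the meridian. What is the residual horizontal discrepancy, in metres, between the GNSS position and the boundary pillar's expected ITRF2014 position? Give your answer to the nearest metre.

Observed coordinate differences: Δφ = -0.00194°, Δλ = -0.00694°.
Converting to metres (1° lat = 111240 m, cos φ = 0.631732): observed ΔN = -215.8 m, observed ΔE = -487.7 m.
Subtracting the expected shift leaves a residual of -215.8 − (-180.6) = -35.2 m north and -487.7 − (-451.0) = -36.7 m east.
Residual distance = √((-35.2)² + (-36.7)²) = 50.9 m.

51 m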